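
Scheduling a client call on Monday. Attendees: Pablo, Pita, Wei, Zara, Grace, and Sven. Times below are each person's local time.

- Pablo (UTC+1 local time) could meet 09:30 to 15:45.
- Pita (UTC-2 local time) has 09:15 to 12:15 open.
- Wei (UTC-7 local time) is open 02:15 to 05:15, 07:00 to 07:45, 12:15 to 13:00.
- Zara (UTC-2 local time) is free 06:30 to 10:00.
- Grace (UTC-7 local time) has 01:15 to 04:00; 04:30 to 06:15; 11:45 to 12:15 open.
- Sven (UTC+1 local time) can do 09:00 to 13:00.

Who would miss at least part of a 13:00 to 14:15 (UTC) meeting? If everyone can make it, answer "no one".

Pablo in UTC: 08:30-14:45 (subtract 1h to convert from UTC+1).
Pita in UTC: 11:15-14:15 (add 2h to convert from UTC-2).
Wei in UTC: 09:15-12:15, 14:00-14:45, 19:15-20:00 (add 7h to convert from UTC-7).
Zara in UTC: 08:30-12:00 (add 2h to convert from UTC-2).
Grace in UTC: 08:15-11:00, 11:30-13:15, 18:45-19:15 (add 7h to convert from UTC-7).
Sven in UTC: 08:00-12:00 (subtract 1h to convert from UTC+1).
Pablo: free for 13:00-14:15. Pita: free for 13:00-14:15. Wei: not fully free for 13:00-14:15. Zara: not fully free for 13:00-14:15. Grace: not fully free for 13:00-14:15. Sven: not fully free for 13:00-14:15.

Grace, Sven, Wei, Zara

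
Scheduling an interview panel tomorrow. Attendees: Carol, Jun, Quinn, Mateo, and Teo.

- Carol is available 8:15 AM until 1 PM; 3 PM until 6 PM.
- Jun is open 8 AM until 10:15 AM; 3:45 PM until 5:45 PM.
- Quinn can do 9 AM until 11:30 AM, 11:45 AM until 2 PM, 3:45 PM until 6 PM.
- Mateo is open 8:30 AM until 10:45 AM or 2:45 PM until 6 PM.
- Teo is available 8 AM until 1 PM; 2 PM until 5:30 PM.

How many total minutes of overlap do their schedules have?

Carol ∩ Jun: 08:15-10:15, 15:45-17:45.
Carol ∩ Jun ∩ Quinn: 09:00-10:15, 15:45-17:45.
Carol ∩ Jun ∩ Quinn ∩ Mateo: 09:00-10:15, 15:45-17:45.
Carol ∩ Jun ∩ Quinn ∩ Mateo ∩ Teo: 09:00-10:15, 15:45-17:30.
So the common availability across everyone is 09:00-10:15, 15:45-17:30.
Summing the common windows: 75 + 105 = 180 minutes.

180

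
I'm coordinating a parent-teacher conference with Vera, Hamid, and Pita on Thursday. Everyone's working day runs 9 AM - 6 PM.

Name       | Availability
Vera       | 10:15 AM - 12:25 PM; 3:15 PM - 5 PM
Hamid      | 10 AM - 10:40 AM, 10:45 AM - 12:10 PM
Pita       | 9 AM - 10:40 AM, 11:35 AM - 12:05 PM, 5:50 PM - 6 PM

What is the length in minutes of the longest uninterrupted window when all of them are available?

30

Vera ∩ Hamid: 10:15-10:40, 10:45-12:10.
Vera ∩ Hamid ∩ Pita: 10:15-10:40, 11:35-12:05.
So the common availability across everyone is 10:15-10:40, 11:35-12:05.
The longest is 11:35-12:05 at 30 minutes.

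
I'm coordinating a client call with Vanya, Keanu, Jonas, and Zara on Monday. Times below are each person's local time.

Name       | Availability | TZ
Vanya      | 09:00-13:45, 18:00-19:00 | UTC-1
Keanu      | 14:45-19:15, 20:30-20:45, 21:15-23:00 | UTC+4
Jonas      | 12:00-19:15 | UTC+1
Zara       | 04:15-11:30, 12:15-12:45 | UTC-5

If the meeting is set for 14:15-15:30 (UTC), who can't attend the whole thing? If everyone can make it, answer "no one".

Vanya in UTC: 10:00-14:45, 19:00-20:00 (add 1h to convert from UTC-1).
Keanu in UTC: 10:45-15:15, 16:30-16:45, 17:15-19:00 (subtract 4h to convert from UTC+4).
Jonas in UTC: 11:00-18:15 (subtract 1h to convert from UTC+1).
Zara in UTC: 09:15-16:30, 17:15-17:45 (add 5h to convert from UTC-5).
Vanya: not fully free for 14:15-15:30. Keanu: not fully free for 14:15-15:30. Jonas: free for 14:15-15:30. Zara: free for 14:15-15:30.

Keanu, Vanya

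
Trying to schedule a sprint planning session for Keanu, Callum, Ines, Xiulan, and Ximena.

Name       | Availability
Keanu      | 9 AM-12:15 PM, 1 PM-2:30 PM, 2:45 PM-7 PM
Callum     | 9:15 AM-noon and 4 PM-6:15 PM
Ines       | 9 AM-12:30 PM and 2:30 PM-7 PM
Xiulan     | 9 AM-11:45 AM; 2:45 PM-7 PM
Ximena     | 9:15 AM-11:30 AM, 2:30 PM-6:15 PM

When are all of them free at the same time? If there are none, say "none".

Keanu ∩ Callum: 09:15-12:00, 16:00-18:15.
Keanu ∩ Callum ∩ Ines: 09:15-12:00, 16:00-18:15.
Keanu ∩ Callum ∩ Ines ∩ Xiulan: 09:15-11:45, 16:00-18:15.
Keanu ∩ Callum ∩ Ines ∩ Xiulan ∩ Ximena: 09:15-11:30, 16:00-18:15.

09:15-11:30, 16:00-18:15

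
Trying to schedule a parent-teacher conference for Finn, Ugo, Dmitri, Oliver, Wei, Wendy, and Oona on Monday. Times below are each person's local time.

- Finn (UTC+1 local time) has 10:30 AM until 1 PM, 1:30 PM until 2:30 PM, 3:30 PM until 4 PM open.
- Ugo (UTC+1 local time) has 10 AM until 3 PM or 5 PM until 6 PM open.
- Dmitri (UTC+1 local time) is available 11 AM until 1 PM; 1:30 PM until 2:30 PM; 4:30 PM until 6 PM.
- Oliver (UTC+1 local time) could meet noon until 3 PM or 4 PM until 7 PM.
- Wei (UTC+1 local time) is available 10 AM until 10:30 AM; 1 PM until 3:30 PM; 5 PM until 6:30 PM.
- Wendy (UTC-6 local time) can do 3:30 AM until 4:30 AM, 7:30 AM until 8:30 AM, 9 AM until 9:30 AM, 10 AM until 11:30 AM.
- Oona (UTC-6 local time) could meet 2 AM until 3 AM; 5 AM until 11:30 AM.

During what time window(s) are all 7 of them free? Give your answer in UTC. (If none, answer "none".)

none

Finn in UTC: 09:30-12:00, 12:30-13:30, 14:30-15:00 (subtract 1h to convert from UTC+1).
Ugo in UTC: 09:00-14:00, 16:00-17:00 (subtract 1h to convert from UTC+1).
Dmitri in UTC: 10:00-12:00, 12:30-13:30, 15:30-17:00 (subtract 1h to convert from UTC+1).
Oliver in UTC: 11:00-14:00, 15:00-18:00 (subtract 1h to convert from UTC+1).
Wei in UTC: 09:00-09:30, 12:00-14:30, 16:00-17:30 (subtract 1h to convert from UTC+1).
Wendy in UTC: 09:30-10:30, 13:30-14:30, 15:00-15:30, 16:00-17:30 (add 6h to convert from UTC-6).
Oona in UTC: 08:00-09:00, 11:00-17:30 (add 6h to convert from UTC-6).
Finn ∩ Ugo: 09:30-12:00, 12:30-13:30.
Finn ∩ Ugo ∩ Dmitri: 10:00-12:00, 12:30-13:30.
Finn ∩ Ugo ∩ Dmitri ∩ Oliver: 11:00-12:00, 12:30-13:30.
Finn ∩ Ugo ∩ Dmitri ∩ Oliver ∩ Wei: 12:30-13:30.
Finn ∩ Ugo ∩ Dmitri ∩ Oliver ∩ Wei ∩ Wendy: ∅.
Finn ∩ Ugo ∩ Dmitri ∩ Oliver ∩ Wei ∩ Wendy ∩ Oona: ∅.
There is no time when everyone is free.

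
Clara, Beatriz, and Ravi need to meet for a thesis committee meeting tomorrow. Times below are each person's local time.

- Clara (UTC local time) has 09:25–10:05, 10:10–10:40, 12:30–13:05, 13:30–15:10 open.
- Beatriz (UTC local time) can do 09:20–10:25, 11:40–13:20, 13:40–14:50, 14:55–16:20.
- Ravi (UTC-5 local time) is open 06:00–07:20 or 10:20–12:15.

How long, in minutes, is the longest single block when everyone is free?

Clara in UTC: 09:25-10:05, 10:10-10:40, 12:30-13:05, 13:30-15:10.
Beatriz in UTC: 09:20-10:25, 11:40-13:20, 13:40-14:50, 14:55-16:20.
Ravi in UTC: 11:00-12:20, 15:20-17:15 (add 5h to convert from UTC-5).
Clara ∩ Beatriz: 09:25-10:05, 10:10-10:25, 12:30-13:05, 13:40-14:50, 14:55-15:10.
Clara ∩ Beatriz ∩ Ravi: ∅.
There is no time when everyone is free.
No common window exists, so the longest block is 0 minutes.

0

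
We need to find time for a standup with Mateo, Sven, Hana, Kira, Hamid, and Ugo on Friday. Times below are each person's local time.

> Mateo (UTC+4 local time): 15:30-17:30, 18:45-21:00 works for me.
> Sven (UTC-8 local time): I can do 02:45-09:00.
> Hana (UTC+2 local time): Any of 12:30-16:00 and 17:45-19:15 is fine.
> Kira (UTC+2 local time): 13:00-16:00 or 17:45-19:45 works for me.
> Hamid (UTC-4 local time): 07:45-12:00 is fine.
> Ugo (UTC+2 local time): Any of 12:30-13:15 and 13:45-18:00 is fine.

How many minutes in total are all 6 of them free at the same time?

Mateo in UTC: 11:30-13:30, 14:45-17:00 (subtract 4h to convert from UTC+4).
Sven in UTC: 10:45-17:00 (add 8h to convert from UTC-8).
Hana in UTC: 10:30-14:00, 15:45-17:15 (subtract 2h to convert from UTC+2).
Kira in UTC: 11:00-14:00, 15:45-17:45 (subtract 2h to convert from UTC+2).
Hamid in UTC: 11:45-16:00 (add 4h to convert from UTC-4).
Ugo in UTC: 10:30-11:15, 11:45-16:00 (subtract 2h to convert from UTC+2).
Mateo ∩ Sven: 11:30-13:30, 14:45-17:00.
Mateo ∩ Sven ∩ Hana: 11:30-13:30, 15:45-17:00.
Mateo ∩ Sven ∩ Hana ∩ Kira: 11:30-13:30, 15:45-17:00.
Mateo ∩ Sven ∩ Hana ∩ Kira ∩ Hamid: 11:45-13:30, 15:45-16:00.
Mateo ∩ Sven ∩ Hana ∩ Kira ∩ Hamid ∩ Ugo: 11:45-13:30, 15:45-16:00.
Summing the common windows: 105 + 15 = 120 minutes.

120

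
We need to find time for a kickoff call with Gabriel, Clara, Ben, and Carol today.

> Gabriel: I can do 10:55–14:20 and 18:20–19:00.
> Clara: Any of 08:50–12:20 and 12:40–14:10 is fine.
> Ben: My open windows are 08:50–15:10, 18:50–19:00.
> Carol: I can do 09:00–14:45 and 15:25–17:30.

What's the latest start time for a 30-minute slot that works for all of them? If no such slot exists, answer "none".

13:40

Gabriel ∩ Clara: 10:55-12:20, 12:40-14:10.
Gabriel ∩ Clara ∩ Ben: 10:55-12:20, 12:40-14:10.
Gabriel ∩ Clara ∩ Ben ∩ Carol: 10:55-12:20, 12:40-14:10.
The last common window of at least 30 minutes is 12:40-14:10; a 30-minute meeting can start as late as 13:40 and still end by 14:10.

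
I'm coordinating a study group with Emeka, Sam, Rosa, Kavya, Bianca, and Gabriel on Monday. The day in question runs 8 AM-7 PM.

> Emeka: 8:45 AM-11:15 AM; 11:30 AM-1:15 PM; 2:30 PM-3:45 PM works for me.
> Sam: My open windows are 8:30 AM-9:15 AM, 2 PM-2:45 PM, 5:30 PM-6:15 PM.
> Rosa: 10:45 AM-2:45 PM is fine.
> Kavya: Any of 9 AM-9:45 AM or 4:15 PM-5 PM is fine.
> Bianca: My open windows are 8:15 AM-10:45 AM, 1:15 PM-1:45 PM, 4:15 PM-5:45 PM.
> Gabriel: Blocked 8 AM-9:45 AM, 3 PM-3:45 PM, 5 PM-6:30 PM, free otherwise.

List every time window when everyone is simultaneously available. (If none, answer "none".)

Emeka free: 08:45-11:15, 11:30-13:15, 14:30-15:45.
Sam free: 08:30-09:15, 14:00-14:45, 17:30-18:15.
Rosa free: 10:45-14:45.
Kavya free: 09:00-09:45, 16:15-17:00.
Bianca free: 08:15-10:45, 13:15-13:45, 16:15-17:45.
Gabriel free: 09:45-15:00, 15:45-17:00, 18:30-19:00 (invert busy blocks within the working day).
Emeka ∩ Sam: 08:45-09:15, 14:30-14:45.
Emeka ∩ Sam ∩ Rosa: 14:30-14:45.
Emeka ∩ Sam ∩ Rosa ∩ Kavya: ∅.
Emeka ∩ Sam ∩ Rosa ∩ Kavya ∩ Bianca: ∅.
Emeka ∩ Sam ∩ Rosa ∩ Kavya ∩ Bianca ∩ Gabriel: ∅.
There is no time when everyone is free.

none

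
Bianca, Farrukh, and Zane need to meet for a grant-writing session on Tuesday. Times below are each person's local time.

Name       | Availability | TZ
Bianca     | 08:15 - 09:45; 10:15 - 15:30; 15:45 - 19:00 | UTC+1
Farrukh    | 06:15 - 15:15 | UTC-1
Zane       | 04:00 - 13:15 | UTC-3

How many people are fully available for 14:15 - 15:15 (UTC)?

Bianca in UTC: 07:15-08:45, 09:15-14:30, 14:45-18:00 (subtract 1h to convert from UTC+1).
Farrukh in UTC: 07:15-16:15 (add 1h to convert from UTC-1).
Zane in UTC: 07:00-16:15 (add 3h to convert from UTC-3).
Farrukh and Zane can make the full 14:15-15:15 slot — that's 2.

2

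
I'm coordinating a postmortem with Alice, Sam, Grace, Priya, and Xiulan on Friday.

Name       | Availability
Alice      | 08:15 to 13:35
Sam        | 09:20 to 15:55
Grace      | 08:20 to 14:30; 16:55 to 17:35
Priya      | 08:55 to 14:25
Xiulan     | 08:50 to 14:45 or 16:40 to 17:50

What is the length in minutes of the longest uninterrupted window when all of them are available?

Alice ∩ Sam: 09:20-13:35.
Alice ∩ Sam ∩ Grace: 09:20-13:35.
Alice ∩ Sam ∩ Grace ∩ Priya: 09:20-13:35.
Alice ∩ Sam ∩ Grace ∩ Priya ∩ Xiulan: 09:20-13:35.
The longest is 09:20-13:35 at 255 minutes.

255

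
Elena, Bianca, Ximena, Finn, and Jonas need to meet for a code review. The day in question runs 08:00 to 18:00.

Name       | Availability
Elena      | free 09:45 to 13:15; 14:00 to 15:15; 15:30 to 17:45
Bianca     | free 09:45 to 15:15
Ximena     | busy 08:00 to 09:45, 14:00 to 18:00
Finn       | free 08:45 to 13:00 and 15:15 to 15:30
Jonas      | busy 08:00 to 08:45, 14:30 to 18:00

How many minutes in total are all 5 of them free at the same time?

Elena free: 09:45-13:15, 14:00-15:15, 15:30-17:45.
Bianca free: 09:45-15:15.
Ximena free: 09:45-14:00 (invert busy blocks within the working day).
Finn free: 08:45-13:00, 15:15-15:30.
Jonas free: 08:45-14:30 (invert busy blocks within the working day).
Elena ∩ Bianca: 09:45-13:15, 14:00-15:15.
Elena ∩ Bianca ∩ Ximena: 09:45-13:15.
Elena ∩ Bianca ∩ Ximena ∩ Finn: 09:45-13:00.
Elena ∩ Bianca ∩ Ximena ∩ Finn ∩ Jonas: 09:45-13:00.
That's a single block of 195 minutes.

195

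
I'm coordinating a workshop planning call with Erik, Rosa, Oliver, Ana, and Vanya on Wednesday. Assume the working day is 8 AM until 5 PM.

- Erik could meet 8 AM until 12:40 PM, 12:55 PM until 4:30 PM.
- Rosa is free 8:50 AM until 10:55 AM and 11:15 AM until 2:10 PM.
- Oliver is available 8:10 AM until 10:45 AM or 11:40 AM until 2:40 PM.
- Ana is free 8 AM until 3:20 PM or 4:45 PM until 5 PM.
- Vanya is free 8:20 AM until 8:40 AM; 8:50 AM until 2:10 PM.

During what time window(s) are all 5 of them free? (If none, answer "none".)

08:50-10:45, 11:40-12:40, 12:55-14:10

Erik ∩ Rosa: 08:50-10:55, 11:15-12:40, 12:55-14:10.
Erik ∩ Rosa ∩ Oliver: 08:50-10:45, 11:40-12:40, 12:55-14:10.
Erik ∩ Rosa ∩ Oliver ∩ Ana: 08:50-10:45, 11:40-12:40, 12:55-14:10.
Erik ∩ Rosa ∩ Oliver ∩ Ana ∩ Vanya: 08:50-10:45, 11:40-12:40, 12:55-14:10.
Those are the intersection windows.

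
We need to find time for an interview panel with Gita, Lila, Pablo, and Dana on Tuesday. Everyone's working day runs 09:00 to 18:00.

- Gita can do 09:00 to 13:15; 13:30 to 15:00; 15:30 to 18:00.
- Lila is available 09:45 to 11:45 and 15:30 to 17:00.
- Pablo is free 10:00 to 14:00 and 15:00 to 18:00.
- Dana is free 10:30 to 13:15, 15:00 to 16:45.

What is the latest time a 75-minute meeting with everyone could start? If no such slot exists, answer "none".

15:30

Gita ∩ Lila: 09:45-11:45, 15:30-17:00.
Gita ∩ Lila ∩ Pablo: 10:00-11:45, 15:30-17:00.
Gita ∩ Lila ∩ Pablo ∩ Dana: 10:30-11:45, 15:30-16:45.
The last common window of at least 75 minutes is 15:30-16:45; a 75-minute meeting can start as late as 15:30 and still end by 16:45.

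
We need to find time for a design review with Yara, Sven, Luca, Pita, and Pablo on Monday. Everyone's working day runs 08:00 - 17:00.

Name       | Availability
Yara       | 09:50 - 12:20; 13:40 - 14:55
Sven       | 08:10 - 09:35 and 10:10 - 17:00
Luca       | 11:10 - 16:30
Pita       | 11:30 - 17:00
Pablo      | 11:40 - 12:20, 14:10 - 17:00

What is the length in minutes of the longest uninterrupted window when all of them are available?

Yara ∩ Sven: 10:10-12:20, 13:40-14:55.
Yara ∩ Sven ∩ Luca: 11:10-12:20, 13:40-14:55.
Yara ∩ Sven ∩ Luca ∩ Pita: 11:30-12:20, 13:40-14:55.
Yara ∩ Sven ∩ Luca ∩ Pita ∩ Pablo: 11:40-12:20, 14:10-14:55.
The longest is 14:10-14:55 at 45 minutes.

45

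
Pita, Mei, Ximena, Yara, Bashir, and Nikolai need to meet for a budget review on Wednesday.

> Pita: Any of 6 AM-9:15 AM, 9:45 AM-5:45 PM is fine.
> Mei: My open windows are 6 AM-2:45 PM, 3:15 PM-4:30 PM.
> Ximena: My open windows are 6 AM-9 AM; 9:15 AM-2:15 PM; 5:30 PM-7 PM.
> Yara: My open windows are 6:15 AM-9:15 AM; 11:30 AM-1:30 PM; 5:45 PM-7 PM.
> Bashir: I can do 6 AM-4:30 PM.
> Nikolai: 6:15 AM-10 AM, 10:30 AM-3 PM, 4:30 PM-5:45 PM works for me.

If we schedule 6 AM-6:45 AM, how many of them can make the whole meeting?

Pita, Mei, Ximena, and Bashir can make the full 06:00-06:45 slot — that's 4.

4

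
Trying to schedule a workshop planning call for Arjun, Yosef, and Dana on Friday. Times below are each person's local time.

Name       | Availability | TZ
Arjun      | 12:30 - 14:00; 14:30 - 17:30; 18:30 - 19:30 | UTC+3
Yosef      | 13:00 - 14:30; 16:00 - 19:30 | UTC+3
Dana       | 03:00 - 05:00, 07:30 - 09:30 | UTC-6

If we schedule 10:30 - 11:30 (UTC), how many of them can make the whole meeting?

1

Arjun in UTC: 09:30-11:00, 11:30-14:30, 15:30-16:30 (subtract 3h to convert from UTC+3).
Yosef in UTC: 10:00-11:30, 13:00-16:30 (subtract 3h to convert from UTC+3).
Dana in UTC: 09:00-11:00, 13:30-15:30 (add 6h to convert from UTC-6).
Yosef can make the full 10:30-11:30 slot — that's 1.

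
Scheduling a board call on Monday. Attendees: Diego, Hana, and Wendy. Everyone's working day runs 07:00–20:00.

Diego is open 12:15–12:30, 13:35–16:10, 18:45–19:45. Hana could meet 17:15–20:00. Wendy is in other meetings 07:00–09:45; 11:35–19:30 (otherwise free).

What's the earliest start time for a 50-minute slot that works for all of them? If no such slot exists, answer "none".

none

Diego free: 12:15-12:30, 13:35-16:10, 18:45-19:45.
Hana free: 17:15-20:00.
Wendy free: 09:45-11:35, 19:30-20:00 (invert busy blocks within the working day).
Diego ∩ Hana: 18:45-19:45.
Diego ∩ Hana ∩ Wendy: 19:30-19:45.
No common window is at least 50 minutes long.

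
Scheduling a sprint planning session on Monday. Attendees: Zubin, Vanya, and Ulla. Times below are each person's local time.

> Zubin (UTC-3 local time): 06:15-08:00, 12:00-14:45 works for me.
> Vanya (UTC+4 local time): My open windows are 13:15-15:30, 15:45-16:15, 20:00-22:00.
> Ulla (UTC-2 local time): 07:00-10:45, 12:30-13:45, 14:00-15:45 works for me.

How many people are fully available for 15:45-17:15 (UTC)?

Zubin in UTC: 09:15-11:00, 15:00-17:45 (add 3h to convert from UTC-3).
Vanya in UTC: 09:15-11:30, 11:45-12:15, 16:00-18:00 (subtract 4h to convert from UTC+4).
Ulla in UTC: 09:00-12:45, 14:30-15:45, 16:00-17:45 (add 2h to convert from UTC-2).
Zubin can make the full 15:45-17:15 slot — that's 1.

1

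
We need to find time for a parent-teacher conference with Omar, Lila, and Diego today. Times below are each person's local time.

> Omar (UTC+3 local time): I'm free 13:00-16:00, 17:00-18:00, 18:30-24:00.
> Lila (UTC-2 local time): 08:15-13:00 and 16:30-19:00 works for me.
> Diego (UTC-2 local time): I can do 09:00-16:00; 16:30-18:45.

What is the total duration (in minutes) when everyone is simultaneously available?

Omar in UTC: 10:00-13:00, 14:00-15:00, 15:30-21:00 (subtract 3h to convert from UTC+3).
Lila in UTC: 10:15-15:00, 18:30-21:00 (add 2h to convert from UTC-2).
Diego in UTC: 11:00-18:00, 18:30-20:45 (add 2h to convert from UTC-2).
Omar ∩ Lila: 10:15-13:00, 14:00-15:00, 18:30-21:00.
Omar ∩ Lila ∩ Diego: 11:00-13:00, 14:00-15:00, 18:30-20:45.
Those are the intersection windows.
Summing the common windows: 120 + 60 + 135 = 315 minutes.

315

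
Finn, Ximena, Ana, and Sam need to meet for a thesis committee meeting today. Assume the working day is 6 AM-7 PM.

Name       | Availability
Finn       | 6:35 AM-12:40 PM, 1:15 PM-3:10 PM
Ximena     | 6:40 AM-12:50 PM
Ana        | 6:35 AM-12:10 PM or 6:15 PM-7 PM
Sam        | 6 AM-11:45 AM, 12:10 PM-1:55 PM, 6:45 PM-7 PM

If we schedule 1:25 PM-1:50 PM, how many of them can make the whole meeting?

2

Finn and Sam can make the full 13:25-13:50 slot — that's 2.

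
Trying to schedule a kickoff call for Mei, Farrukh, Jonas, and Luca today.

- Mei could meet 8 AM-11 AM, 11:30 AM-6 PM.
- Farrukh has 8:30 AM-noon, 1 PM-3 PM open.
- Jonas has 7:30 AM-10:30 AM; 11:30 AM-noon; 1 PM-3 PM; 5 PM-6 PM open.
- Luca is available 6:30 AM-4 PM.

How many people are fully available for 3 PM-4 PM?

2

Mei and Luca can make the full 15:00-16:00 slot — that's 2.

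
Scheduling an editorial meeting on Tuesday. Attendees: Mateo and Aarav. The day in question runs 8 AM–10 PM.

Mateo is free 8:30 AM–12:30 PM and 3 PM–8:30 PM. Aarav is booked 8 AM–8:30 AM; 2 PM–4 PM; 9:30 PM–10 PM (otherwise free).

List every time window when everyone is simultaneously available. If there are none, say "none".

08:30-12:30, 16:00-20:30

Mateo free: 08:30-12:30, 15:00-20:30.
Aarav free: 08:30-14:00, 16:00-21:30 (invert busy blocks within the working day).
Mateo ∩ Aarav: 08:30-12:30, 16:00-20:30.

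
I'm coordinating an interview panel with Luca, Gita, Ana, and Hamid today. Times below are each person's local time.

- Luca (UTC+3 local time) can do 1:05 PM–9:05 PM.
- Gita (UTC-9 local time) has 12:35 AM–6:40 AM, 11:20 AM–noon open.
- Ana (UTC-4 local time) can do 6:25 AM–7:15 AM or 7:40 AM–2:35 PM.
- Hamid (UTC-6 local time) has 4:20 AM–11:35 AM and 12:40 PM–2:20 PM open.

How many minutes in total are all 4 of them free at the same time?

Luca in UTC: 10:05-18:05 (subtract 3h to convert from UTC+3).
Gita in UTC: 09:35-15:40, 20:20-21:00 (add 9h to convert from UTC-9).
Ana in UTC: 10:25-11:15, 11:40-18:35 (add 4h to convert from UTC-4).
Hamid in UTC: 10:20-17:35, 18:40-20:20 (add 6h to convert from UTC-6).
Luca ∩ Gita: 10:05-15:40.
Luca ∩ Gita ∩ Ana: 10:25-11:15, 11:40-15:40.
Luca ∩ Gita ∩ Ana ∩ Hamid: 10:25-11:15, 11:40-15:40.
So the common availability across everyone is 10:25-11:15, 11:40-15:40.
Summing the common windows: 50 + 240 = 290 minutes.

290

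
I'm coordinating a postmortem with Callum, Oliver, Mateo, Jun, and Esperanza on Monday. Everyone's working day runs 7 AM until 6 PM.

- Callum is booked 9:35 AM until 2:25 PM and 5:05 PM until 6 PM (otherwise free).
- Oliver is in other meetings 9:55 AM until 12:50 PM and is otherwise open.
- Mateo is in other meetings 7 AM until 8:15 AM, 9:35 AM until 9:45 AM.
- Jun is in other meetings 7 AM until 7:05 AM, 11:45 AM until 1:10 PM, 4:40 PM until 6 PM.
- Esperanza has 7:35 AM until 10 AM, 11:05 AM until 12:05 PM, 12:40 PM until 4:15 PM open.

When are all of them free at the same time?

08:15-09:35, 14:25-16:15

Callum free: 07:00-09:35, 14:25-17:05 (invert busy blocks within the working day).
Oliver free: 07:00-09:55, 12:50-18:00 (invert busy blocks within the working day).
Mateo free: 08:15-09:35, 09:45-18:00 (invert busy blocks within the working day).
Jun free: 07:05-11:45, 13:10-16:40 (invert busy blocks within the working day).
Esperanza free: 07:35-10:00, 11:05-12:05, 12:40-16:15.
Callum ∩ Oliver: 07:00-09:35, 14:25-17:05.
Callum ∩ Oliver ∩ Mateo: 08:15-09:35, 14:25-17:05.
Callum ∩ Oliver ∩ Mateo ∩ Jun: 08:15-09:35, 14:25-16:40.
Callum ∩ Oliver ∩ Mateo ∩ Jun ∩ Esperanza: 08:15-09:35, 14:25-16:15.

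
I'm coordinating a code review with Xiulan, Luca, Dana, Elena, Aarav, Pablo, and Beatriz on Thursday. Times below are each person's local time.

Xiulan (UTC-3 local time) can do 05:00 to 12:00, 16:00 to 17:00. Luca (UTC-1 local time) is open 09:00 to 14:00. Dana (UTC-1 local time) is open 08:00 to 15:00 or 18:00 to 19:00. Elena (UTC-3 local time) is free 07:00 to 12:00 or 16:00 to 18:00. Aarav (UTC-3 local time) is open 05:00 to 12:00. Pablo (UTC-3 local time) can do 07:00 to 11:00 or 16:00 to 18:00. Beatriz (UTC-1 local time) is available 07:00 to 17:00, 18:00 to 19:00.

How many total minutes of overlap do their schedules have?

240

Xiulan in UTC: 08:00-15:00, 19:00-20:00 (add 3h to convert from UTC-3).
Luca in UTC: 10:00-15:00 (add 1h to convert from UTC-1).
Dana in UTC: 09:00-16:00, 19:00-20:00 (add 1h to convert from UTC-1).
Elena in UTC: 10:00-15:00, 19:00-21:00 (add 3h to convert from UTC-3).
Aarav in UTC: 08:00-15:00 (add 3h to convert from UTC-3).
Pablo in UTC: 10:00-14:00, 19:00-21:00 (add 3h to convert from UTC-3).
Beatriz in UTC: 08:00-18:00, 19:00-20:00 (add 1h to convert from UTC-1).
Xiulan ∩ Luca: 10:00-15:00.
Xiulan ∩ Luca ∩ Dana: 10:00-15:00.
Xiulan ∩ Luca ∩ Dana ∩ Elena: 10:00-15:00.
Xiulan ∩ Luca ∩ Dana ∩ Elena ∩ Aarav: 10:00-15:00.
Xiulan ∩ Luca ∩ Dana ∩ Elena ∩ Aarav ∩ Pablo: 10:00-14:00.
Xiulan ∩ Luca ∩ Dana ∩ Elena ∩ Aarav ∩ Pablo ∩ Beatriz: 10:00-14:00.
That's a single block of 240 minutes.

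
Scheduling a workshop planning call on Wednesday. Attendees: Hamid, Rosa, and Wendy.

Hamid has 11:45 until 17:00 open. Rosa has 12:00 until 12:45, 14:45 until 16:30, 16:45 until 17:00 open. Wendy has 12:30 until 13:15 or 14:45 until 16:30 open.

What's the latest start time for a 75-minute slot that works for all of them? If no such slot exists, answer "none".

15:15

Hamid ∩ Rosa: 12:00-12:45, 14:45-16:30, 16:45-17:00.
Hamid ∩ Rosa ∩ Wendy: 12:30-12:45, 14:45-16:30.
Those are the intersection windows.
The last common window of at least 75 minutes is 14:45-16:30; a 75-minute meeting can start as late as 15:15 and still end by 16:30.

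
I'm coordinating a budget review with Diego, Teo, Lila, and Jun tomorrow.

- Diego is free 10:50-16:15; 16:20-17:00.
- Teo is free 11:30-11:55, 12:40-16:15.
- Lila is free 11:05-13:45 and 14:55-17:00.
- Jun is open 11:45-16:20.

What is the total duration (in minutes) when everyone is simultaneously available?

155

Diego ∩ Teo: 11:30-11:55, 12:40-16:15.
Diego ∩ Teo ∩ Lila: 11:30-11:55, 12:40-13:45, 14:55-16:15.
Diego ∩ Teo ∩ Lila ∩ Jun: 11:45-11:55, 12:40-13:45, 14:55-16:15.
Summing the common windows: 10 + 65 + 80 = 155 minutes.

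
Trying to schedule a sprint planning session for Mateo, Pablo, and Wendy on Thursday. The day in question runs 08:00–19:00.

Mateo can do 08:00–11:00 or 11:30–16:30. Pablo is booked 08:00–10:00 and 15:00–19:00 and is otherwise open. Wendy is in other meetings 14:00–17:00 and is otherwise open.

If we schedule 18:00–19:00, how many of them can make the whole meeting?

Mateo free: 08:00-11:00, 11:30-16:30.
Pablo free: 10:00-15:00 (invert busy blocks within the working day).
Wendy free: 08:00-14:00, 17:00-19:00 (invert busy blocks within the working day).
Wendy can make the full 18:00-19:00 slot — that's 1.

1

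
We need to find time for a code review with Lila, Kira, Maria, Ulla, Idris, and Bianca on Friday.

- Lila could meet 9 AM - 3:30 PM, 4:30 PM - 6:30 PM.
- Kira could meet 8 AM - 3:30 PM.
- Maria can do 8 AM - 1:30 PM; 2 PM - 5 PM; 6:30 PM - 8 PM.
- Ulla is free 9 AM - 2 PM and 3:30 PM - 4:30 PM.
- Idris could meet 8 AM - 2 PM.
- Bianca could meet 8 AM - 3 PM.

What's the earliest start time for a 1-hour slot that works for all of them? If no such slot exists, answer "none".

09:00

Lila ∩ Kira: 09:00-15:30.
Lila ∩ Kira ∩ Maria: 09:00-13:30, 14:00-15:30.
Lila ∩ Kira ∩ Maria ∩ Ulla: 09:00-13:30.
Lila ∩ Kira ∩ Maria ∩ Ulla ∩ Idris: 09:00-13:30.
Lila ∩ Kira ∩ Maria ∩ Ulla ∩ Idris ∩ Bianca: 09:00-13:30.
The first common window of at least 60 minutes is 09:00-13:30, so the earliest start is 09:00.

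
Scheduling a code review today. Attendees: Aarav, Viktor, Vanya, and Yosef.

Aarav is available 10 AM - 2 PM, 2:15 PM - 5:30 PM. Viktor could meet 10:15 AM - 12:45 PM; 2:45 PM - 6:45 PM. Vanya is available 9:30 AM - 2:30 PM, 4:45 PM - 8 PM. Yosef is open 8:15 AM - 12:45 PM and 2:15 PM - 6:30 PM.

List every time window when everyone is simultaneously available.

10:15-12:45, 16:45-17:30

Aarav ∩ Viktor: 10:15-12:45, 14:45-17:30.
Aarav ∩ Viktor ∩ Vanya: 10:15-12:45, 16:45-17:30.
Aarav ∩ Viktor ∩ Vanya ∩ Yosef: 10:15-12:45, 16:45-17:30.
So the common availability across everyone is 10:15-12:45, 16:45-17:30.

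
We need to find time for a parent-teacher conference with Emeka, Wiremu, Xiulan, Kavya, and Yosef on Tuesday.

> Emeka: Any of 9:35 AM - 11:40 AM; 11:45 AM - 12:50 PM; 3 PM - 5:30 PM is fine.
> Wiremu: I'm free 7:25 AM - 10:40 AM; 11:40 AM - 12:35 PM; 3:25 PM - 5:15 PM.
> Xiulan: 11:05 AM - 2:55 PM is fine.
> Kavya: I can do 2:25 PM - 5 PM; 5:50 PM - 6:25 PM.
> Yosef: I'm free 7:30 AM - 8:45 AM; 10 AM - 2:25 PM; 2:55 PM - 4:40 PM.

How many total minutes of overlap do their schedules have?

0

Emeka ∩ Wiremu: 09:35-10:40, 11:45-12:35, 15:25-17:15.
Emeka ∩ Wiremu ∩ Xiulan: 11:45-12:35.
Emeka ∩ Wiremu ∩ Xiulan ∩ Kavya: ∅.
Emeka ∩ Wiremu ∩ Xiulan ∩ Kavya ∩ Yosef: ∅.
There is no time when everyone is free.
There is no common window, so the total is 0 minutes.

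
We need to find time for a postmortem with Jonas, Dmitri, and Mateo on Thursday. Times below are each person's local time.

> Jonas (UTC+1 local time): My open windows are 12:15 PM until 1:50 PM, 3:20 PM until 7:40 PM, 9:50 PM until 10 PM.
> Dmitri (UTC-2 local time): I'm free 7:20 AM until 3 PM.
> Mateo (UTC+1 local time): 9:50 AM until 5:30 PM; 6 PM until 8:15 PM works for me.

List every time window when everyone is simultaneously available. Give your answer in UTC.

11:15-12:50, 14:20-16:30

Jonas in UTC: 11:15-12:50, 14:20-18:40, 20:50-21:00 (subtract 1h to convert from UTC+1).
Dmitri in UTC: 09:20-17:00 (add 2h to convert from UTC-2).
Mateo in UTC: 08:50-16:30, 17:00-19:15 (subtract 1h to convert from UTC+1).
Jonas ∩ Dmitri: 11:15-12:50, 14:20-17:00.
Jonas ∩ Dmitri ∩ Mateo: 11:15-12:50, 14:20-16:30.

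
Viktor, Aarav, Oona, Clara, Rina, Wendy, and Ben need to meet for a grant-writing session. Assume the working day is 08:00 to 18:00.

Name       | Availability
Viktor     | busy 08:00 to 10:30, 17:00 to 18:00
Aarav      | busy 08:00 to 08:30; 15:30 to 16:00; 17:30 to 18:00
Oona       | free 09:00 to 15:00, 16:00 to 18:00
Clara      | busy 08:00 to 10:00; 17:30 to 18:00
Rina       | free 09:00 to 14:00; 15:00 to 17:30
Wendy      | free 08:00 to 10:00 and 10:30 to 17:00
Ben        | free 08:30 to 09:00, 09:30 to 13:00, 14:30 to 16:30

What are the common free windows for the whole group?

10:30-13:00, 16:00-16:30

Viktor free: 10:30-17:00 (invert busy blocks within the working day).
Aarav free: 08:30-15:30, 16:00-17:30 (invert busy blocks within the working day).
Oona free: 09:00-15:00, 16:00-18:00.
Clara free: 10:00-17:30 (invert busy blocks within the working day).
Rina free: 09:00-14:00, 15:00-17:30.
Wendy free: 08:00-10:00, 10:30-17:00.
Ben free: 08:30-09:00, 09:30-13:00, 14:30-16:30.
Viktor ∩ Aarav: 10:30-15:30, 16:00-17:00.
Viktor ∩ Aarav ∩ Oona: 10:30-15:00, 16:00-17:00.
Viktor ∩ Aarav ∩ Oona ∩ Clara: 10:30-15:00, 16:00-17:00.
Viktor ∩ Aarav ∩ Oona ∩ Clara ∩ Rina: 10:30-14:00, 16:00-17:00.
Viktor ∩ Aarav ∩ Oona ∩ Clara ∩ Rina ∩ Wendy: 10:30-14:00, 16:00-17:00.
Viktor ∩ Aarav ∩ Oona ∩ Clara ∩ Rina ∩ Wendy ∩ Ben: 10:30-13:00, 16:00-16:30.
Those are the intersection windows.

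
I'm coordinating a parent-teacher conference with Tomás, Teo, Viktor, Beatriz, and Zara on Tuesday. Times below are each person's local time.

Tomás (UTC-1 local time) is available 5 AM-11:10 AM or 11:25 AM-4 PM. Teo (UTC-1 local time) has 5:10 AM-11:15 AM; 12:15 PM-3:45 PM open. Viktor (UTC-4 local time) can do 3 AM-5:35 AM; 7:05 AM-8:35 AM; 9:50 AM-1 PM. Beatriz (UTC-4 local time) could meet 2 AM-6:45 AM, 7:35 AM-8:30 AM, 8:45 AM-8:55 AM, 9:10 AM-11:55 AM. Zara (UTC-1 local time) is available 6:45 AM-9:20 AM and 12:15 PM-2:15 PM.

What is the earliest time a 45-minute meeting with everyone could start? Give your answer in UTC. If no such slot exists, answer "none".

07:45

Tomás in UTC: 06:00-12:10, 12:25-17:00 (add 1h to convert from UTC-1).
Teo in UTC: 06:10-12:15, 13:15-16:45 (add 1h to convert from UTC-1).
Viktor in UTC: 07:00-09:35, 11:05-12:35, 13:50-17:00 (add 4h to convert from UTC-4).
Beatriz in UTC: 06:00-10:45, 11:35-12:30, 12:45-12:55, 13:10-15:55 (add 4h to convert from UTC-4).
Zara in UTC: 07:45-10:20, 13:15-15:15 (add 1h to convert from UTC-1).
Tomás ∩ Teo: 06:10-12:10, 13:15-16:45.
Tomás ∩ Teo ∩ Viktor: 07:00-09:35, 11:05-12:10, 13:50-16:45.
Tomás ∩ Teo ∩ Viktor ∩ Beatriz: 07:00-09:35, 11:35-12:10, 13:50-15:55.
Tomás ∩ Teo ∩ Viktor ∩ Beatriz ∩ Zara: 07:45-09:35, 13:50-15:15.
So the common availability across everyone is 07:45-09:35, 13:50-15:15.
The first common window of at least 45 minutes is 07:45-09:35, so the earliest start is 07:45.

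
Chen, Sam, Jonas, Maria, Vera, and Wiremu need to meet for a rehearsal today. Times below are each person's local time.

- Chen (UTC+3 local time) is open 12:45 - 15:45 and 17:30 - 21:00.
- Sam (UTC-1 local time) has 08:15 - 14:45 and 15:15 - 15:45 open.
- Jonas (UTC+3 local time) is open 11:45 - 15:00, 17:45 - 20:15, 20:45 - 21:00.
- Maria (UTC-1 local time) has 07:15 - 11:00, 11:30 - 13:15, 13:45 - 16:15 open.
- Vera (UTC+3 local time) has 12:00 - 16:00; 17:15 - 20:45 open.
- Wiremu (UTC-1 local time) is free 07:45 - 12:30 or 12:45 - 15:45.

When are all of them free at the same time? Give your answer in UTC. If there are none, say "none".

Chen in UTC: 09:45-12:45, 14:30-18:00 (subtract 3h to convert from UTC+3).
Sam in UTC: 09:15-15:45, 16:15-16:45 (add 1h to convert from UTC-1).
Jonas in UTC: 08:45-12:00, 14:45-17:15, 17:45-18:00 (subtract 3h to convert from UTC+3).
Maria in UTC: 08:15-12:00, 12:30-14:15, 14:45-17:15 (add 1h to convert from UTC-1).
Vera in UTC: 09:00-13:00, 14:15-17:45 (subtract 3h to convert from UTC+3).
Wiremu in UTC: 08:45-13:30, 13:45-16:45 (add 1h to convert from UTC-1).
Chen ∩ Sam: 09:45-12:45, 14:30-15:45, 16:15-16:45.
Chen ∩ Sam ∩ Jonas: 09:45-12:00, 14:45-15:45, 16:15-16:45.
Chen ∩ Sam ∩ Jonas ∩ Maria: 09:45-12:00, 14:45-15:45, 16:15-16:45.
Chen ∩ Sam ∩ Jonas ∩ Maria ∩ Vera: 09:45-12:00, 14:45-15:45, 16:15-16:45.
Chen ∩ Sam ∩ Jonas ∩ Maria ∩ Vera ∩ Wiremu: 09:45-12:00, 14:45-15:45, 16:15-16:45.

09:45-12:00, 14:45-15:45, 16:15-16:45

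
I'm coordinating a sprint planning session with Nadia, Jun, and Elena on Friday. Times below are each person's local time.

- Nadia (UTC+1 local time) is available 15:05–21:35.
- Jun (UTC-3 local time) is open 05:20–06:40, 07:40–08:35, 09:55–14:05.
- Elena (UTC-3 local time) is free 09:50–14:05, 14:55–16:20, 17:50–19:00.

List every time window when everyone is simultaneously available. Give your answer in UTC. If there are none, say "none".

Nadia in UTC: 14:05-20:35 (subtract 1h to convert from UTC+1).
Jun in UTC: 08:20-09:40, 10:40-11:35, 12:55-17:05 (add 3h to convert from UTC-3).
Elena in UTC: 12:50-17:05, 17:55-19:20, 20:50-22:00 (add 3h to convert from UTC-3).
Nadia ∩ Jun: 14:05-17:05.
Nadia ∩ Jun ∩ Elena: 14:05-17:05.

14:05-17:05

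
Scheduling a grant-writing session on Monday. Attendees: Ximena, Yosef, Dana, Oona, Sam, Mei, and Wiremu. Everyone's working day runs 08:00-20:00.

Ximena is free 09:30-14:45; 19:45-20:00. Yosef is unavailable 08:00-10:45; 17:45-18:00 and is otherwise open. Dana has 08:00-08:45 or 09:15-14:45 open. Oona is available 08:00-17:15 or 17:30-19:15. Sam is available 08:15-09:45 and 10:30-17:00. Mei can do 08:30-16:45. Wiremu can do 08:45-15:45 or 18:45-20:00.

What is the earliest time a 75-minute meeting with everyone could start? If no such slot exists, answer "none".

10:45

Ximena free: 09:30-14:45, 19:45-20:00.
Yosef free: 10:45-17:45, 18:00-20:00 (invert busy blocks within the working day).
Dana free: 08:00-08:45, 09:15-14:45.
Oona free: 08:00-17:15, 17:30-19:15.
Sam free: 08:15-09:45, 10:30-17:00.
Mei free: 08:30-16:45.
Wiremu free: 08:45-15:45, 18:45-20:00.
Ximena ∩ Yosef: 10:45-14:45, 19:45-20:00.
Ximena ∩ Yosef ∩ Dana: 10:45-14:45.
Ximena ∩ Yosef ∩ Dana ∩ Oona: 10:45-14:45.
Ximena ∩ Yosef ∩ Dana ∩ Oona ∩ Sam: 10:45-14:45.
Ximena ∩ Yosef ∩ Dana ∩ Oona ∩ Sam ∩ Mei: 10:45-14:45.
Ximena ∩ Yosef ∩ Dana ∩ Oona ∩ Sam ∩ Mei ∩ Wiremu: 10:45-14:45.
The first common window of at least 75 minutes is 10:45-14:45, so the earliest start is 10:45.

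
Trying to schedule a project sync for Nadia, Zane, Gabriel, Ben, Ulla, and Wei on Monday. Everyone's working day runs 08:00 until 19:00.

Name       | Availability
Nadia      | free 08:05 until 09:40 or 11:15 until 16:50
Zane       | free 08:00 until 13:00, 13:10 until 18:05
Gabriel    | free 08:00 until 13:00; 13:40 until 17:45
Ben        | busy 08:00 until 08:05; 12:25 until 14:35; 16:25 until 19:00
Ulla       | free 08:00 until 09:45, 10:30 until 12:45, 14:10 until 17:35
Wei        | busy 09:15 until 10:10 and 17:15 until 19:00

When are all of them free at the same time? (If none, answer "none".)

Nadia free: 08:05-09:40, 11:15-16:50.
Zane free: 08:00-13:00, 13:10-18:05.
Gabriel free: 08:00-13:00, 13:40-17:45.
Ben free: 08:05-12:25, 14:35-16:25 (invert busy blocks within the working day).
Ulla free: 08:00-09:45, 10:30-12:45, 14:10-17:35.
Wei free: 08:00-09:15, 10:10-17:15 (invert busy blocks within the working day).
Nadia ∩ Zane: 08:05-09:40, 11:15-13:00, 13:10-16:50.
Nadia ∩ Zane ∩ Gabriel: 08:05-09:40, 11:15-13:00, 13:40-16:50.
Nadia ∩ Zane ∩ Gabriel ∩ Ben: 08:05-09:40, 11:15-12:25, 14:35-16:25.
Nadia ∩ Zane ∩ Gabriel ∩ Ben ∩ Ulla: 08:05-09:40, 11:15-12:25, 14:35-16:25.
Nadia ∩ Zane ∩ Gabriel ∩ Ben ∩ Ulla ∩ Wei: 08:05-09:15, 11:15-12:25, 14:35-16:25.
Those are the intersection windows.

08:05-09:15, 11:15-12:25, 14:35-16:25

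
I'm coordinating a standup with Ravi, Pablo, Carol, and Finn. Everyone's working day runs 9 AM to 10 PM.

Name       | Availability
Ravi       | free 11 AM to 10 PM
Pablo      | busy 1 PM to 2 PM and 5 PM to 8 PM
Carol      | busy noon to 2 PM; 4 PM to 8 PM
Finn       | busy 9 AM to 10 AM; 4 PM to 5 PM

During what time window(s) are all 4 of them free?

Ravi free: 11:00-22:00.
Pablo free: 09:00-13:00, 14:00-17:00, 20:00-22:00 (invert busy blocks within the working day).
Carol free: 09:00-12:00, 14:00-16:00, 20:00-22:00 (invert busy blocks within the working day).
Finn free: 10:00-16:00, 17:00-22:00 (invert busy blocks within the working day).
Ravi ∩ Pablo: 11:00-13:00, 14:00-17:00, 20:00-22:00.
Ravi ∩ Pablo ∩ Carol: 11:00-12:00, 14:00-16:00, 20:00-22:00.
Ravi ∩ Pablo ∩ Carol ∩ Finn: 11:00-12:00, 14:00-16:00, 20:00-22:00.

11:00-12:00, 14:00-16:00, 20:00-22:00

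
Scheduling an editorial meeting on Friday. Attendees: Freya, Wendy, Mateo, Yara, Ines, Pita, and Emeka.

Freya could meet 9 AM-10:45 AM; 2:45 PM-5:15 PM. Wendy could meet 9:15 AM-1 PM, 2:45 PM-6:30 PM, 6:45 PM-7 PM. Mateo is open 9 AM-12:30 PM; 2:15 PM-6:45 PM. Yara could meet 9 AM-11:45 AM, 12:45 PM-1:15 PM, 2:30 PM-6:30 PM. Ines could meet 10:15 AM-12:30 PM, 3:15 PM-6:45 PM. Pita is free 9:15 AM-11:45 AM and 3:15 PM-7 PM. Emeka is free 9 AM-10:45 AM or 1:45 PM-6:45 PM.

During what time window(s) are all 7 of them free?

10:15-10:45, 15:15-17:15

Freya ∩ Wendy: 09:15-10:45, 14:45-17:15.
Freya ∩ Wendy ∩ Mateo: 09:15-10:45, 14:45-17:15.
Freya ∩ Wendy ∩ Mateo ∩ Yara: 09:15-10:45, 14:45-17:15.
Freya ∩ Wendy ∩ Mateo ∩ Yara ∩ Ines: 10:15-10:45, 15:15-17:15.
Freya ∩ Wendy ∩ Mateo ∩ Yara ∩ Ines ∩ Pita: 10:15-10:45, 15:15-17:15.
Freya ∩ Wendy ∩ Mateo ∩ Yara ∩ Ines ∩ Pita ∩ Emeka: 10:15-10:45, 15:15-17:15.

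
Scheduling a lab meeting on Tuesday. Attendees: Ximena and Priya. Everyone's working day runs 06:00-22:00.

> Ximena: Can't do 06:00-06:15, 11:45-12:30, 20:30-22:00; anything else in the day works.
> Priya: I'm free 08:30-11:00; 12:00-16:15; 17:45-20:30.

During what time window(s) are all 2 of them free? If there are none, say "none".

08:30-11:00, 12:30-16:15, 17:45-20:30

Ximena free: 06:15-11:45, 12:30-20:30 (invert busy blocks within the working day).
Priya free: 08:30-11:00, 12:00-16:15, 17:45-20:30.
Ximena ∩ Priya: 08:30-11:00, 12:30-16:15, 17:45-20:30.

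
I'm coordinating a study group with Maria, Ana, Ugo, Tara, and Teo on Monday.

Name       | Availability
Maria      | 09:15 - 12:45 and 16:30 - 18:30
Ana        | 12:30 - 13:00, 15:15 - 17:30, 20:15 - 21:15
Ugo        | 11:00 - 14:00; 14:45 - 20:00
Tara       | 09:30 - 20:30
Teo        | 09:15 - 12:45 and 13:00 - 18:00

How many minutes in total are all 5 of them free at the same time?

75

Maria ∩ Ana: 12:30-12:45, 16:30-17:30.
Maria ∩ Ana ∩ Ugo: 12:30-12:45, 16:30-17:30.
Maria ∩ Ana ∩ Ugo ∩ Tara: 12:30-12:45, 16:30-17:30.
Maria ∩ Ana ∩ Ugo ∩ Tara ∩ Teo: 12:30-12:45, 16:30-17:30.
Summing the common windows: 15 + 60 = 75 minutes.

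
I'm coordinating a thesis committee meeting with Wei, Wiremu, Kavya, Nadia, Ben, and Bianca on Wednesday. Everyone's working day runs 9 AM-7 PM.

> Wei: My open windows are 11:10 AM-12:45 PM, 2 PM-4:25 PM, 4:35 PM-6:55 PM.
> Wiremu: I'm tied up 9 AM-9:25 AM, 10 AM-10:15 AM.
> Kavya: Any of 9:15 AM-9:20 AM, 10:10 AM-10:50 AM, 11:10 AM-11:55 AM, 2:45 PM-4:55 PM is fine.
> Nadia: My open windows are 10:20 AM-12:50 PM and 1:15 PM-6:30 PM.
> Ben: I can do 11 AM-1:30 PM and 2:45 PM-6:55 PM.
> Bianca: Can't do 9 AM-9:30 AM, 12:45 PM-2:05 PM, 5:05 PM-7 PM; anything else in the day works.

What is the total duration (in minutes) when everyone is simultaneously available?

165

Wei free: 11:10-12:45, 14:00-16:25, 16:35-18:55.
Wiremu free: 09:25-10:00, 10:15-19:00 (invert busy blocks within the working day).
Kavya free: 09:15-09:20, 10:10-10:50, 11:10-11:55, 14:45-16:55.
Nadia free: 10:20-12:50, 13:15-18:30.
Ben free: 11:00-13:30, 14:45-18:55.
Bianca free: 09:30-12:45, 14:05-17:05 (invert busy blocks within the working day).
Wei ∩ Wiremu: 11:10-12:45, 14:00-16:25, 16:35-18:55.
Wei ∩ Wiremu ∩ Kavya: 11:10-11:55, 14:45-16:25, 16:35-16:55.
Wei ∩ Wiremu ∩ Kavya ∩ Nadia: 11:10-11:55, 14:45-16:25, 16:35-16:55.
Wei ∩ Wiremu ∩ Kavya ∩ Nadia ∩ Ben: 11:10-11:55, 14:45-16:25, 16:35-16:55.
Wei ∩ Wiremu ∩ Kavya ∩ Nadia ∩ Ben ∩ Bianca: 11:10-11:55, 14:45-16:25, 16:35-16:55.
So the common availability across everyone is 11:10-11:55, 14:45-16:25, 16:35-16:55.
Summing the common windows: 45 + 100 + 20 = 165 minutes.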